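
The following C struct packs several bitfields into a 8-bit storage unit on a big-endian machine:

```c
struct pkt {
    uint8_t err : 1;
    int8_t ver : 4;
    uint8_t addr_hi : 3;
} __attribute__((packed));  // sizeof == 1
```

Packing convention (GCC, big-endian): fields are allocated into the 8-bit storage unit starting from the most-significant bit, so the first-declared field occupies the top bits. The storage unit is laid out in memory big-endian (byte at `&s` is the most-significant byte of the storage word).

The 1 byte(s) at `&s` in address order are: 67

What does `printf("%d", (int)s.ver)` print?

[0]=0x67 (big-endian) → word 0x67
err [7+:1] = (word>>7) & 0x1 = 0
ver [3+:4] = (word>>3) & 0xf = 12  ←
addr_hi [0+:3] = (word>>0) & 0x7 = 7
ver signed 4b, MSB=1: 12 - 16 = -4

-4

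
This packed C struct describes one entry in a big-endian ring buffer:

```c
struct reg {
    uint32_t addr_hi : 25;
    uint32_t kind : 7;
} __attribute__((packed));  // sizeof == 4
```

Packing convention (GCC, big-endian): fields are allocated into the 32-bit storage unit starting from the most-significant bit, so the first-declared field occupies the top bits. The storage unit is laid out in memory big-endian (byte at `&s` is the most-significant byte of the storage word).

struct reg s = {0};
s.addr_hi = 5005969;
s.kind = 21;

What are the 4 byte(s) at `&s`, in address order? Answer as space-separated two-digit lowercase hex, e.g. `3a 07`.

26 31 48 95

addr_hi (25b) val=5005969 bits=0x4c6291 at bit 7: 0x26314880
kind (7b) val=21 bits=0x15 at bit 0: 0x26314895
word = 0x26314895 → big-endian bytes:
  [0]=0x26  [1]=0x31  [2]=0x48  [3]=0x95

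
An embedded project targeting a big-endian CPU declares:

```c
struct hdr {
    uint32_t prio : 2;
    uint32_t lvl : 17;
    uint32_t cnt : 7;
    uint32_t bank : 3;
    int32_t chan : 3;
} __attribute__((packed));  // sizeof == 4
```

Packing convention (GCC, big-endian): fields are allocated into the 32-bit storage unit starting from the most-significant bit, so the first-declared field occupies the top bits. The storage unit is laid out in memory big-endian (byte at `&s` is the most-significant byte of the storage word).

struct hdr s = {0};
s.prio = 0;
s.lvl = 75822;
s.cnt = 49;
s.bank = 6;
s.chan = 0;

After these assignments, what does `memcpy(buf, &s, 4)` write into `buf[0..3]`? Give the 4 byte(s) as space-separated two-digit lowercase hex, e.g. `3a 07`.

prio (2b) val=0 bits=0x0 at bit 30: 0x00000000
lvl (17b) val=75822 bits=0x1282e at bit 13: 0x2505c000
cnt (7b) val=49 bits=0x31 at bit 6: 0x2505cc40
bank (3b) val=6 bits=0x6 at bit 3: 0x2505cc70
chan (3b) val=0 bits=0x0 at bit 0: 0x2505cc70
word = 0x2505cc70 → big-endian bytes:
  [0]=0x25  [1]=0x05  [2]=0xcc  [3]=0x70

25 05 cc 70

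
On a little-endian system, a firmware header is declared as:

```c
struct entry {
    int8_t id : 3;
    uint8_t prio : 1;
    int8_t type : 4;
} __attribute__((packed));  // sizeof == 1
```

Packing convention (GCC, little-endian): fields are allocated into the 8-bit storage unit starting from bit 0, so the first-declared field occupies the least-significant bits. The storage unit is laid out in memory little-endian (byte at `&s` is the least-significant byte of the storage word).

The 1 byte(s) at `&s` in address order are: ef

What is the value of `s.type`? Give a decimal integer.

-2

[0]=0xef (little-endian) → word 0xef
id:3 @ bit 0 → (0xef>>0)&0x7 = 0x7
prio:1 @ bit 3 → (0xef>>3)&0x1 = 0x1
type:4 @ bit 4 → (0xef>>4)&0xf = 0xe  ←
type signed 4b, MSB=1: 14 - 16 = -2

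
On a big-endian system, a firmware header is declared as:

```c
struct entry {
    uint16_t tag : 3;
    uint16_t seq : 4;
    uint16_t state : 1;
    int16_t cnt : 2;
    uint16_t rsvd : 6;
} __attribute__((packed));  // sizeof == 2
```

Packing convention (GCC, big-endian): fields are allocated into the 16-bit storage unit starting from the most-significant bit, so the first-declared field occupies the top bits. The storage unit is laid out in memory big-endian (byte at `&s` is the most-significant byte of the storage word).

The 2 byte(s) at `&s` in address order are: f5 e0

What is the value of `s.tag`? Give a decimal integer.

7

[0]=0xf5 [1]=0xe0 (big-endian) → word 0xf5e0
tag:3 @ bit 13 → (0xf5e0>>13)&0x7 = 0x7  ←
seq:4 @ bit 9 → (0xf5e0>>9)&0xf = 0xa
state:1 @ bit 8 → (0xf5e0>>8)&0x1 = 0x1
cnt:2 @ bit 6 → (0xf5e0>>6)&0x3 = 0x3
rsvd:6 @ bit 0 → (0xf5e0>>0)&0x3f = 0x20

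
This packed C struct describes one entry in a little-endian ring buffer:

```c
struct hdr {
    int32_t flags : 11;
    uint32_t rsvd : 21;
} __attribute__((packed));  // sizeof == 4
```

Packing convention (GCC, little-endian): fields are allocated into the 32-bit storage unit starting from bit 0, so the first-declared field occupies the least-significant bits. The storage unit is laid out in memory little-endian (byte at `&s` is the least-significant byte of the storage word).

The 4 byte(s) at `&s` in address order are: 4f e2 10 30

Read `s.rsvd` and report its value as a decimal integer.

393756

[0]=0x4f [1]=0xe2 [2]=0x10 [3]=0x30 (little-endian) → word 0x3010e24f
flags:11 @ bit 0 → (0x3010e24f>>0)&0x7ff = 0x24f
rsvd:21 @ bit 11 → (0x3010e24f>>11)&0x1fffff = 0x6021c  ←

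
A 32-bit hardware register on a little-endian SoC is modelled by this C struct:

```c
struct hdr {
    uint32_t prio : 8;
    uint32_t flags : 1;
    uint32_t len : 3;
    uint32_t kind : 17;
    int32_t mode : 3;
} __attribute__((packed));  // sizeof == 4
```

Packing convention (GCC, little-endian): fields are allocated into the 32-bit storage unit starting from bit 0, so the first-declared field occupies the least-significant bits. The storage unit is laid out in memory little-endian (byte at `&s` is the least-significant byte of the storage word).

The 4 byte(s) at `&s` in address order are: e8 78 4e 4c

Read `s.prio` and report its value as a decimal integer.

232

[0]=0xe8 [1]=0x78 [2]=0x4e [3]=0x4c (little-endian) → word 0x4c4e78e8
prio:8 @ bit 0 → (0x4c4e78e8>>0)&0xff = 0xe8  ←
flags:1 @ bit 8 → (0x4c4e78e8>>8)&0x1 = 0x0
len:3 @ bit 9 → (0x4c4e78e8>>9)&0x7 = 0x4
kind:17 @ bit 12 → (0x4c4e78e8>>12)&0x1ffff = 0xc4e7
mode:3 @ bit 29 → (0x4c4e78e8>>29)&0x7 = 0x2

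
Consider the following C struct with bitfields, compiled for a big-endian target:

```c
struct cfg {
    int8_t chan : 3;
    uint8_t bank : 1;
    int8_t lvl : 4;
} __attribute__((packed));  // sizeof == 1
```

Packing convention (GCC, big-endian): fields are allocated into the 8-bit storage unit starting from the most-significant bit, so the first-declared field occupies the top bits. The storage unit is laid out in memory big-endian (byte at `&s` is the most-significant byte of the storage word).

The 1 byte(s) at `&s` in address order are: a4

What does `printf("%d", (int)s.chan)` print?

-3

[0]=0xa4 (big-endian) → word 0xa4
chan [5+:3] = (word>>5) & 0x7 = 5  ←
bank [4+:1] = (word>>4) & 0x1 = 0
lvl [0+:4] = (word>>0) & 0xf = 4
chan signed 3b, MSB=1: 5 - 8 = -3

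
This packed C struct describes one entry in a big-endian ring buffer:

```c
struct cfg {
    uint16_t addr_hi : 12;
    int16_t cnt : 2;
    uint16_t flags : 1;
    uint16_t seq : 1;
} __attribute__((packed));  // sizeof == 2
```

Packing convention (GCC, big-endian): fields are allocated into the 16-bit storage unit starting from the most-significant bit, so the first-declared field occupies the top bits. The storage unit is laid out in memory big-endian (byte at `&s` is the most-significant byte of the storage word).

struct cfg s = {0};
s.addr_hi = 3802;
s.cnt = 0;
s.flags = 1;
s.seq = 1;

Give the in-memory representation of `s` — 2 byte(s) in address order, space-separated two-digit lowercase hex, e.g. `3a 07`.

ed a3

[4+:12] addr_hi=3802 & 0xfff = 0xeda; word=0xeda0
[2+:2] cnt=0 & 0x3 = 0x0; word=0xeda0
[1+:1] flags=1 & 0x1 = 0x1; word=0xeda2
[0+:1] seq=1 & 0x1 = 0x1; word=0xeda3
word = 0xeda3 → big-endian bytes:
  [0]=0xed  [1]=0xa3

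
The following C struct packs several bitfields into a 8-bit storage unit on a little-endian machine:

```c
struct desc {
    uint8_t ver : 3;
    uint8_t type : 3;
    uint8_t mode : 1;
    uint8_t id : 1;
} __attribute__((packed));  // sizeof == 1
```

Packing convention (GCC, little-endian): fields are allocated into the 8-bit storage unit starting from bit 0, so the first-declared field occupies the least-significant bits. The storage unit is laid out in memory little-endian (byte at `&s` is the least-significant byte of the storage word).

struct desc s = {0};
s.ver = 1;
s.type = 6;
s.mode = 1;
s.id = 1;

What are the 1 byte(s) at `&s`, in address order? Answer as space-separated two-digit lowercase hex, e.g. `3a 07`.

f1

ver (3b) val=1 bits=0x1 at bit 0: 0x01
type (3b) val=6 bits=0x6 at bit 3: 0x31
mode (1b) val=1 bits=0x1 at bit 6: 0x71
id (1b) val=1 bits=0x1 at bit 7: 0xf1
word = 0xf1 → little-endian bytes:
  [0]=0xf1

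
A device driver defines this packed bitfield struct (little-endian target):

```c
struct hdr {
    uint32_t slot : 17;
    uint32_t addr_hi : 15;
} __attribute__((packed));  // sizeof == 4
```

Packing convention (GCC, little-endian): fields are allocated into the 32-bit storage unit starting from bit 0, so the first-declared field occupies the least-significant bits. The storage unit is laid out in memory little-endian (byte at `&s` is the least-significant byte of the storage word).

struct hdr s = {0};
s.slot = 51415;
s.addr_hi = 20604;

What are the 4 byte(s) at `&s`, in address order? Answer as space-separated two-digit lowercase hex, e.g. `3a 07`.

slot (17b) val=51415 bits=0xc8d7 at bit 0: 0x0000c8d7
addr_hi (15b) val=20604 bits=0x507c at bit 17: 0xa0f8c8d7
word = 0xa0f8c8d7 → little-endian bytes:
  [0]=0xd7  [1]=0xc8  [2]=0xf8  [3]=0xa0

d7 c8 f8 a0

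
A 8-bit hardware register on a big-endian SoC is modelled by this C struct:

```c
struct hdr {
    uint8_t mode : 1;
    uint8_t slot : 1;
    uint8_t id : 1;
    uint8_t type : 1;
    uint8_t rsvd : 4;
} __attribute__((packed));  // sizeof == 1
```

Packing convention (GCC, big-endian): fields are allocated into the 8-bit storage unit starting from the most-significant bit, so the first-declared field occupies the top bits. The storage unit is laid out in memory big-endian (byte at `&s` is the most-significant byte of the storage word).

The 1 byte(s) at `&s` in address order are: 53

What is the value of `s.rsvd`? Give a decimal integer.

[0]=0x53 (big-endian) → word 0x53
mode [7+:1] = (word>>7) & 0x1 = 0
slot [6+:1] = (word>>6) & 0x1 = 1
id [5+:1] = (word>>5) & 0x1 = 0
type [4+:1] = (word>>4) & 0x1 = 1
rsvd [0+:4] = (word>>0) & 0xf = 3  ←

3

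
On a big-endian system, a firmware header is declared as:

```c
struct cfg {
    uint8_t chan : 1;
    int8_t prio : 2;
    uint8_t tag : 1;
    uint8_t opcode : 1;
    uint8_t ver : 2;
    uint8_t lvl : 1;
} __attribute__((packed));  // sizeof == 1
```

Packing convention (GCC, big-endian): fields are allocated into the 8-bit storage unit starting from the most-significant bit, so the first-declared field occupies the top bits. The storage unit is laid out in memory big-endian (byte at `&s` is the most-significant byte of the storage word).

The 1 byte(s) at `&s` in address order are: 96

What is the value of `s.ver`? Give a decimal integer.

[0]=0x96 (big-endian) → word 0x96
chan:1 @ bit 7 → (0x96>>7)&0x1 = 0x1
prio:2 @ bit 5 → (0x96>>5)&0x3 = 0x0
tag:1 @ bit 4 → (0x96>>4)&0x1 = 0x1
opcode:1 @ bit 3 → (0x96>>3)&0x1 = 0x0
ver:2 @ bit 1 → (0x96>>1)&0x3 = 0x3  ←
lvl:1 @ bit 0 → (0x96>>0)&0x1 = 0x0

3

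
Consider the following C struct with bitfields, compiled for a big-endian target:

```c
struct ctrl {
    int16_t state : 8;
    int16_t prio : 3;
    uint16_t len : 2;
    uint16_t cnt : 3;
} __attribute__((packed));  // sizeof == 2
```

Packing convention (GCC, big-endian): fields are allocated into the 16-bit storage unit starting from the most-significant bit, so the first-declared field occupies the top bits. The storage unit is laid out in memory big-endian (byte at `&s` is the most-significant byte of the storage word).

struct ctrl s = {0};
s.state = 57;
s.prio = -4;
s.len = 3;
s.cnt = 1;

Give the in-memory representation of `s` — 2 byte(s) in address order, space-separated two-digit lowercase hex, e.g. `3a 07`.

state:8 = 57 → 0x39 << 8 → word 0x3900
prio:3 = -4 → 0x4 << 5 → word 0x3980
len:2 = 3 → 0x3 << 3 → word 0x3998
cnt:3 = 1 → 0x1 << 0 → word 0x3999
word = 0x3999 → big-endian bytes:
  [0]=0x39  [1]=0x99

39 99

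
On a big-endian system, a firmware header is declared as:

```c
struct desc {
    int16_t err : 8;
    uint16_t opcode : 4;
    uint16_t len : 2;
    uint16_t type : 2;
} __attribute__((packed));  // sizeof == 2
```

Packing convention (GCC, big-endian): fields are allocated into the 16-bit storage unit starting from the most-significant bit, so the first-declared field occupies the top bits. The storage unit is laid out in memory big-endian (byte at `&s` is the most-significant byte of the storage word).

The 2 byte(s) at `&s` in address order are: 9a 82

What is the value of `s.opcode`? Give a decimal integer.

8

[0]=0x9a [1]=0x82 (big-endian) → word 0x9a82
err:8 @ bit 8 → (0x9a82>>8)&0xff = 0x9a
opcode:4 @ bit 4 → (0x9a82>>4)&0xf = 0x8  ←
len:2 @ bit 2 → (0x9a82>>2)&0x3 = 0x0
type:2 @ bit 0 → (0x9a82>>0)&0x3 = 0x2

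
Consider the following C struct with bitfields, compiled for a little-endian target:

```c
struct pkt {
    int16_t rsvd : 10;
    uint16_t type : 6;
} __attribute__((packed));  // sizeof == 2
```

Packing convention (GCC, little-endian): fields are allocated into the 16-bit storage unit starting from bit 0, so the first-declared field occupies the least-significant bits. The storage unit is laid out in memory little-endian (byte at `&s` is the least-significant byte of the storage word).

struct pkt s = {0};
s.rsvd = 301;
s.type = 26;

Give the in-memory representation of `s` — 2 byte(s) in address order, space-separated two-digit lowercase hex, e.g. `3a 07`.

rsvd (10b) val=301 bits=0x12d at bit 0: 0x012d
type (6b) val=26 bits=0x1a at bit 10: 0x692d
word = 0x692d → little-endian bytes:
  [0]=0x2d  [1]=0x69

2d 69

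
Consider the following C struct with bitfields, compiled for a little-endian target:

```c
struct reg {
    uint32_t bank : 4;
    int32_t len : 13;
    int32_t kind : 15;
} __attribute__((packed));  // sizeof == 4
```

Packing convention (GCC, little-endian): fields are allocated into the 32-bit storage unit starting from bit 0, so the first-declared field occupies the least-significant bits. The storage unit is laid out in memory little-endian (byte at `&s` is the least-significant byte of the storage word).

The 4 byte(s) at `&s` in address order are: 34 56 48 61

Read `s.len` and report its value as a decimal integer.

[0]=0x34 [1]=0x56 [2]=0x48 [3]=0x61 (little-endian) → word 0x61485634
bank [0+:4] = (word>>0) & 0xf = 4
len [4+:13] = (word>>4) & 0x1fff = 1379  ←
kind [17+:15] = (word>>17) & 0x7fff = 12452
len signed 13b, MSB=0: value = 1379

1379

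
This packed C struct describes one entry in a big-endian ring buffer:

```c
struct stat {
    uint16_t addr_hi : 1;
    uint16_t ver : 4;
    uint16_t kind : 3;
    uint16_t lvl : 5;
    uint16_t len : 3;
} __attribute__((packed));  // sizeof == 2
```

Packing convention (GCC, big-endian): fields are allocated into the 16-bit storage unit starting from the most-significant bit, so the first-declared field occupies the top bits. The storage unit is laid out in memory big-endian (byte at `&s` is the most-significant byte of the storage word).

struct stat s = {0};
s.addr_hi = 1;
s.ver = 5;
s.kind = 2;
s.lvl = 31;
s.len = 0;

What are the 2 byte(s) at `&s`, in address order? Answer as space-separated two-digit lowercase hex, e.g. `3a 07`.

addr_hi:1 = 1 → 0x1 << 15 → word 0x8000
ver:4 = 5 → 0x5 << 11 → word 0xa800
kind:3 = 2 → 0x2 << 8 → word 0xaa00
lvl:5 = 31 → 0x1f << 3 → word 0xaaf8
len:3 = 0 → 0x0 << 0 → word 0xaaf8
word = 0xaaf8 → big-endian bytes:
  [0]=0xaa  [1]=0xf8

aa f8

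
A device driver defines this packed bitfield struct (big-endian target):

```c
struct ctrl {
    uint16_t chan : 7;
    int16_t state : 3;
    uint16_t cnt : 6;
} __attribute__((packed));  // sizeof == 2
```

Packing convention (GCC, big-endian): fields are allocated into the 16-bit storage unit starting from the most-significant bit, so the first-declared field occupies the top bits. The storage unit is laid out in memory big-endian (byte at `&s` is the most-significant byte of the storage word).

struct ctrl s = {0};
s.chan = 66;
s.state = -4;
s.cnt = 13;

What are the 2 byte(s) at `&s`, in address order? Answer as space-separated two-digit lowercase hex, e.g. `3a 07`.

85 0d

chan:7 = 66 → 0x42 << 9 → word 0x8400
state:3 = -4 → 0x4 << 6 → word 0x8500
cnt:6 = 13 → 0xd << 0 → word 0x850d
word = 0x850d → big-endian bytes:
  [0]=0x85  [1]=0x0d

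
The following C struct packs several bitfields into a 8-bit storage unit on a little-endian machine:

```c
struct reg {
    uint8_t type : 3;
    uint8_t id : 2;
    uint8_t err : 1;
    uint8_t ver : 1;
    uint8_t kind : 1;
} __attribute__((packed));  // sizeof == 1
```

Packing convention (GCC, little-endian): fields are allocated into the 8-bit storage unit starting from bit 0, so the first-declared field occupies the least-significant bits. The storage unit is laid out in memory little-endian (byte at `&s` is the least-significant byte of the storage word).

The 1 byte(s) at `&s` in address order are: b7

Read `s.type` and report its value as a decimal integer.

7

[0]=0xb7 (little-endian) → word 0xb7
type:3 @ bit 0 → (0xb7>>0)&0x7 = 0x7  ←
id:2 @ bit 3 → (0xb7>>3)&0x3 = 0x2
err:1 @ bit 5 → (0xb7>>5)&0x1 = 0x1
ver:1 @ bit 6 → (0xb7>>6)&0x1 = 0x0
kind:1 @ bit 7 → (0xb7>>7)&0x1 = 0x1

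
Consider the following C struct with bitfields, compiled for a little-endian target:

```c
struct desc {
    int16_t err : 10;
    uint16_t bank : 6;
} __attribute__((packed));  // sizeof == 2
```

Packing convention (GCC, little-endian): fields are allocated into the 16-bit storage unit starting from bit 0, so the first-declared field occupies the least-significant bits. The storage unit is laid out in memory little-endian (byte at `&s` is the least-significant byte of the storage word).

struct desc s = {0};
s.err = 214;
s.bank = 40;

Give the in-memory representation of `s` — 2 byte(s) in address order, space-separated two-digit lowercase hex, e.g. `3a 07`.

err:10 = 214 → 0xd6 << 0 → word 0x00d6
bank:6 = 40 → 0x28 << 10 → word 0xa0d6
word = 0xa0d6 → little-endian bytes:
  [0]=0xd6  [1]=0xa0

d6 a0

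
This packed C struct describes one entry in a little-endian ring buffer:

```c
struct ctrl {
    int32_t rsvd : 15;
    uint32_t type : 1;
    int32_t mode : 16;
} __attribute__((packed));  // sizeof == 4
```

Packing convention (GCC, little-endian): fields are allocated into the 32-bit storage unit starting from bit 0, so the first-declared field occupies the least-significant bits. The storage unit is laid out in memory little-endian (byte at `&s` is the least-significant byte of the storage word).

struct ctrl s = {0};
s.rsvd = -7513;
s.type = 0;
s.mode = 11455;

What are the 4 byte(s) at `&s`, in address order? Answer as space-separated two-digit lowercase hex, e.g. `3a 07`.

[0+:15] rsvd=-7513 & 0x7fff = 0x62a7; word=0x000062a7
[15+:1] type=0 & 0x1 = 0x0; word=0x000062a7
[16+:16] mode=11455 & 0xffff = 0x2cbf; word=0x2cbf62a7
word = 0x2cbf62a7 → little-endian bytes:
  [0]=0xa7  [1]=0x62  [2]=0xbf  [3]=0x2c

a7 62 bf 2c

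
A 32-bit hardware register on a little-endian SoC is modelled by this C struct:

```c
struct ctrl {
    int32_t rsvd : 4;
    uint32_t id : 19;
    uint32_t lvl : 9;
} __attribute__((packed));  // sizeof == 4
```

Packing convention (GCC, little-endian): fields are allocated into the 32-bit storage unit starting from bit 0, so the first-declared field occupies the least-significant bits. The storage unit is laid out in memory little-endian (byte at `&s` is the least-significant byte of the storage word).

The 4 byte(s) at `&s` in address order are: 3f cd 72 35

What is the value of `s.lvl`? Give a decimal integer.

[0]=0x3f [1]=0xcd [2]=0x72 [3]=0x35 (little-endian) → word 0x3572cd3f
rsvd [0+:4] = (word>>0) & 0xf = 15
id [4+:19] = (word>>4) & 0x7ffff = 470227
lvl [23+:9] = (word>>23) & 0x1ff = 106  ←

106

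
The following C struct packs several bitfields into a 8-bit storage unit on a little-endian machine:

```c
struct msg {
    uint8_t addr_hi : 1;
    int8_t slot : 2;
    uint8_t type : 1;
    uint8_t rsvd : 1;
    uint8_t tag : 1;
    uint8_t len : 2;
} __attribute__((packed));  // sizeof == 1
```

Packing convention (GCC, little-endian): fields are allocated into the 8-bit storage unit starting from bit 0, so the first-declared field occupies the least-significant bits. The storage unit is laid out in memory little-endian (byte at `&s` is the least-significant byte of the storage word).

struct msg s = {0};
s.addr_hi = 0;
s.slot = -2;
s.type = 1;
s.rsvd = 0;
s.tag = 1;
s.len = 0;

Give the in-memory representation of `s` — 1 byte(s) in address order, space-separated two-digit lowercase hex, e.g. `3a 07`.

[0+:1] addr_hi=0 & 0x1 = 0x0; word=0x00
[1+:2] slot=-2 & 0x3 = 0x2; word=0x04
[3+:1] type=1 & 0x1 = 0x1; word=0x0c
[4+:1] rsvd=0 & 0x1 = 0x0; word=0x0c
[5+:1] tag=1 & 0x1 = 0x1; word=0x2c
[6+:2] len=0 & 0x3 = 0x0; word=0x2c
word = 0x2c → little-endian bytes:
  [0]=0x2c

2c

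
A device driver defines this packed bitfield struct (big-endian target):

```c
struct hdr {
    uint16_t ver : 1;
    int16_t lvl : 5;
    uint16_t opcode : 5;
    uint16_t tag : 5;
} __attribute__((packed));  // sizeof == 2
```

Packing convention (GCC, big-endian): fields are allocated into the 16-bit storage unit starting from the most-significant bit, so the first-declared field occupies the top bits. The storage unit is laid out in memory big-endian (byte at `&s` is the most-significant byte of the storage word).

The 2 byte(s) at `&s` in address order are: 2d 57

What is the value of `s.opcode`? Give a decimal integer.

10

[0]=0x2d [1]=0x57 (big-endian) → word 0x2d57
ver:1 @ bit 15 → (0x2d57>>15)&0x1 = 0x0
lvl:5 @ bit 10 → (0x2d57>>10)&0x1f = 0xb
opcode:5 @ bit 5 → (0x2d57>>5)&0x1f = 0xa  ←
tag:5 @ bit 0 → (0x2d57>>0)&0x1f = 0x17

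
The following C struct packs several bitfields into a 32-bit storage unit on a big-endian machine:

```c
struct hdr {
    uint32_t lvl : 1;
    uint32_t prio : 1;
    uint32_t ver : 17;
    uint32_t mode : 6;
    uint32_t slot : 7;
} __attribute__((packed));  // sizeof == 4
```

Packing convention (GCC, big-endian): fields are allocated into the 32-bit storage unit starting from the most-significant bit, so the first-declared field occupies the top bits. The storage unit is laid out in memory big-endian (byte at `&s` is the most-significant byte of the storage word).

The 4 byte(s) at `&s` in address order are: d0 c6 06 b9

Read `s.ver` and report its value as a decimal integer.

34352

[0]=0xd0 [1]=0xc6 [2]=0x06 [3]=0xb9 (big-endian) → word 0xd0c606b9
lvl:1 @ bit 31 → (0xd0c606b9>>31)&0x1 = 0x1
prio:1 @ bit 30 → (0xd0c606b9>>30)&0x1 = 0x1
ver:17 @ bit 13 → (0xd0c606b9>>13)&0x1ffff = 0x8630  ←
mode:6 @ bit 7 → (0xd0c606b9>>7)&0x3f = 0xd
slot:7 @ bit 0 → (0xd0c606b9>>0)&0x7f = 0x39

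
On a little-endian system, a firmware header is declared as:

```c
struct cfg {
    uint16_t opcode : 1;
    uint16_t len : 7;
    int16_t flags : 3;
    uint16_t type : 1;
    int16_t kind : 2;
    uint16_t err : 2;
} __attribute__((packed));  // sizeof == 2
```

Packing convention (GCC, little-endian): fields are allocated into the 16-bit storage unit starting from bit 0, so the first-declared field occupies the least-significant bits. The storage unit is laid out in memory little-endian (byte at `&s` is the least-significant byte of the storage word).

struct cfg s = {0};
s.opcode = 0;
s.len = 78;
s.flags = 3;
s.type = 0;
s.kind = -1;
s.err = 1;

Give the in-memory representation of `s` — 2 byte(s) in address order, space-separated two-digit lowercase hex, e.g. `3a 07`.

opcode (1b) val=0 bits=0x0 at bit 0: 0x0000
len (7b) val=78 bits=0x4e at bit 1: 0x009c
flags (3b) val=3 bits=0x3 at bit 8: 0x039c
type (1b) val=0 bits=0x0 at bit 11: 0x039c
kind (2b) val=-1 bits=0x3 at bit 12: 0x339c
err (2b) val=1 bits=0x1 at bit 14: 0x739c
word = 0x739c → little-endian bytes:
  [0]=0x9c  [1]=0x73

9c 73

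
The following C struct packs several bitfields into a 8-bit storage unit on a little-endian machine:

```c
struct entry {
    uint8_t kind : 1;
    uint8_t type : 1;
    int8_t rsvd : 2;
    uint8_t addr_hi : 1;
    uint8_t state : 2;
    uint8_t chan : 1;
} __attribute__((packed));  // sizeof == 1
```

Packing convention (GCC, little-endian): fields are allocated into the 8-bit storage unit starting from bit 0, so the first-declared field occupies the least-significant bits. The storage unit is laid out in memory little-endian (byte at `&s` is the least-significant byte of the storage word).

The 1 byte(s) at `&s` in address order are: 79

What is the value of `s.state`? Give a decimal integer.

[0]=0x79 (little-endian) → word 0x79
kind [0+:1] = (word>>0) & 0x1 = 1
type [1+:1] = (word>>1) & 0x1 = 0
rsvd [2+:2] = (word>>2) & 0x3 = 2
addr_hi [4+:1] = (word>>4) & 0x1 = 1
state [5+:2] = (word>>5) & 0x3 = 3  ←
chan [7+:1] = (word>>7) & 0x1 = 0

3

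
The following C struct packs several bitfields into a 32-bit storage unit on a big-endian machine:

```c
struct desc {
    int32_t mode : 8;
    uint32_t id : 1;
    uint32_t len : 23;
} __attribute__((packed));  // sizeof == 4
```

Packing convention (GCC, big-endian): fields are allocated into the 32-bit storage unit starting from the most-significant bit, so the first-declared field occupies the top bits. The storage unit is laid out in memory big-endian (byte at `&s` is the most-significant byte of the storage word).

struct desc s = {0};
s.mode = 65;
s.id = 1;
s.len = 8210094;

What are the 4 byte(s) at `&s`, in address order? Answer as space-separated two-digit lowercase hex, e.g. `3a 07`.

[24+:8] mode=65 & 0xff = 0x41; word=0x41000000
[23+:1] id=1 & 0x1 = 0x1; word=0x41800000
[0+:23] len=8210094 & 0x7fffff = 0x7d46ae; word=0x41fd46ae
word = 0x41fd46ae → big-endian bytes:
  [0]=0x41  [1]=0xfd  [2]=0x46  [3]=0xae

41 fd 46 ae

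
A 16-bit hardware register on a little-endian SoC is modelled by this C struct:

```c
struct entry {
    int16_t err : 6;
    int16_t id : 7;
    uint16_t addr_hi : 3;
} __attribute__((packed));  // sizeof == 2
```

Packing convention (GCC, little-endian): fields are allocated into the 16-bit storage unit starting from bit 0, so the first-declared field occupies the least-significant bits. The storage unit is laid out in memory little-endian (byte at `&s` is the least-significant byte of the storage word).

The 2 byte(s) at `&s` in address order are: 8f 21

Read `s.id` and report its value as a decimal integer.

[0]=0x8f [1]=0x21 (little-endian) → word 0x218f
err:6 @ bit 0 → (0x218f>>0)&0x3f = 0xf
id:7 @ bit 6 → (0x218f>>6)&0x7f = 0x6  ←
addr_hi:3 @ bit 13 → (0x218f>>13)&0x7 = 0x1
id signed 7b, MSB=0: value = 6

6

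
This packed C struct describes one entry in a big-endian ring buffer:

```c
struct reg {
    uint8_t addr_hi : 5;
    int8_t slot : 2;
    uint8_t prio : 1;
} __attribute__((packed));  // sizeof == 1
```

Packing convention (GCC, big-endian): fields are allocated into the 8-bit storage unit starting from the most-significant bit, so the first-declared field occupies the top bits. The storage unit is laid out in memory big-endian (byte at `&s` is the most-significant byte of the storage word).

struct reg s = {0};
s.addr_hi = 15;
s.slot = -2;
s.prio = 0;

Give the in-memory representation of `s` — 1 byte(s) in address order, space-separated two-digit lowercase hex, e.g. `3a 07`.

7c

addr_hi (5b) val=15 bits=0xf at bit 3: 0x78
slot (2b) val=-2 bits=0x2 at bit 1: 0x7c
prio (1b) val=0 bits=0x0 at bit 0: 0x7c
word = 0x7c → big-endian bytes:
  [0]=0x7c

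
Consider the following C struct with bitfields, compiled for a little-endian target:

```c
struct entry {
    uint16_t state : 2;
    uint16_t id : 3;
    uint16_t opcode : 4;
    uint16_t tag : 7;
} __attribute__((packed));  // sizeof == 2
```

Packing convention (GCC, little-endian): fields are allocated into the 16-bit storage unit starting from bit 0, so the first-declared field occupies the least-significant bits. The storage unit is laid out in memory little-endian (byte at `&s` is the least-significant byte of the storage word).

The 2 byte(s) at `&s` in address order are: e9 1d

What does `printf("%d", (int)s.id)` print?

[0]=0xe9 [1]=0x1d (little-endian) → word 0x1de9
state [0+:2] = (word>>0) & 0x3 = 1
id [2+:3] = (word>>2) & 0x7 = 2  ←
opcode [5+:4] = (word>>5) & 0xf = 15
tag [9+:7] = (word>>9) & 0x7f = 14

2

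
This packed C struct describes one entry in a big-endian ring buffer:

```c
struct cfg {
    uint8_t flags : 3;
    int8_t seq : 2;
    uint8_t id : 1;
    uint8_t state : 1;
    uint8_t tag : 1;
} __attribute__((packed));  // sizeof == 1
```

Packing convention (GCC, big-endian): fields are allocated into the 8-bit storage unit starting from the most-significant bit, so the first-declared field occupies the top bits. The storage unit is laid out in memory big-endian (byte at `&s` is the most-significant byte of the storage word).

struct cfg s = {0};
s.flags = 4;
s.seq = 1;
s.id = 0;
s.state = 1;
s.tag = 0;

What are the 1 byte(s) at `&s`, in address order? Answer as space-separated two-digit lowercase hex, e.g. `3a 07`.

flags (3b) val=4 bits=0x4 at bit 5: 0x80
seq (2b) val=1 bits=0x1 at bit 3: 0x88
id (1b) val=0 bits=0x0 at bit 2: 0x88
state (1b) val=1 bits=0x1 at bit 1: 0x8a
tag (1b) val=0 bits=0x0 at bit 0: 0x8a
word = 0x8a → big-endian bytes:
  [0]=0x8a

8a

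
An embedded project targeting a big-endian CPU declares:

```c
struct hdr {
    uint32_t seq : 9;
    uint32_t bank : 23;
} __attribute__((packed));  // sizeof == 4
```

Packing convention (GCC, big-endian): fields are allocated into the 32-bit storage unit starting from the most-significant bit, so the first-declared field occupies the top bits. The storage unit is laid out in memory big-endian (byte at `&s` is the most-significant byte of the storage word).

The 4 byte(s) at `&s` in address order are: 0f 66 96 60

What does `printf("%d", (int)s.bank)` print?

[0]=0x0f [1]=0x66 [2]=0x96 [3]=0x60 (big-endian) → word 0x0f669660
seq [23+:9] = (word>>23) & 0x1ff = 30
bank [0+:23] = (word>>0) & 0x7fffff = 6723168  ←

6723168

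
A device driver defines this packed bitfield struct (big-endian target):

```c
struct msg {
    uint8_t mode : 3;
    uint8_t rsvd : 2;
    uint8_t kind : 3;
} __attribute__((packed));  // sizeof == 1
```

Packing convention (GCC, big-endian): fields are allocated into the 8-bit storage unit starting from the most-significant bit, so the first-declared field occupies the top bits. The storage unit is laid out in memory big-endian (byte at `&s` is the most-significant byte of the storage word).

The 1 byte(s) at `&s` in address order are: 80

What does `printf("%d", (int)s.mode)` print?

4

[0]=0x80 (big-endian) → word 0x80
mode:3 @ bit 5 → (0x80>>5)&0x7 = 0x4  ←
rsvd:2 @ bit 3 → (0x80>>3)&0x3 = 0x0
kind:3 @ bit 0 → (0x80>>0)&0x7 = 0x0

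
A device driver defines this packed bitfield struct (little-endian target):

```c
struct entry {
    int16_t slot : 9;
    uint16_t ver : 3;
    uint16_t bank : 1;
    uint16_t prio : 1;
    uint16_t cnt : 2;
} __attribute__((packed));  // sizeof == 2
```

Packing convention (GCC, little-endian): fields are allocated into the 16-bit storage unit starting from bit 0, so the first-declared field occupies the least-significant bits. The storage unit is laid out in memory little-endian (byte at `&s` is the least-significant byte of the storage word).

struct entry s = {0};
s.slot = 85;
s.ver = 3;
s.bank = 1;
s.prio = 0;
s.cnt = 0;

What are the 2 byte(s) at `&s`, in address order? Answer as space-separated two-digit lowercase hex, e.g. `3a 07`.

55 16

[0+:9] slot=85 & 0x1ff = 0x55; word=0x0055
[9+:3] ver=3 & 0x7 = 0x3; word=0x0655
[12+:1] bank=1 & 0x1 = 0x1; word=0x1655
[13+:1] prio=0 & 0x1 = 0x0; word=0x1655
[14+:2] cnt=0 & 0x3 = 0x0; word=0x1655
word = 0x1655 → little-endian bytes:
  [0]=0x55  [1]=0x16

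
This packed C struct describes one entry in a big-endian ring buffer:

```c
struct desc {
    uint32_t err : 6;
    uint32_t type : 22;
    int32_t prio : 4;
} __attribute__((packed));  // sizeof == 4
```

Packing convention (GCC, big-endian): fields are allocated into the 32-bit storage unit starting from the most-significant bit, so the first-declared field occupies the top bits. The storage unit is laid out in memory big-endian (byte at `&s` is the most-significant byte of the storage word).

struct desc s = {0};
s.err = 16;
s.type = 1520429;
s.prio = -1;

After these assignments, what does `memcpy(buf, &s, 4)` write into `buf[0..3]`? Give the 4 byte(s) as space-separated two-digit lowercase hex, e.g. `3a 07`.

[26+:6] err=16 & 0x3f = 0x10; word=0x40000000
[4+:22] type=1520429 & 0x3fffff = 0x17332d; word=0x417332d0
[0+:4] prio=-1 & 0xf = 0xf; word=0x417332df
word = 0x417332df → big-endian bytes:
  [0]=0x41  [1]=0x73  [2]=0x32  [3]=0xdf

41 73 32 df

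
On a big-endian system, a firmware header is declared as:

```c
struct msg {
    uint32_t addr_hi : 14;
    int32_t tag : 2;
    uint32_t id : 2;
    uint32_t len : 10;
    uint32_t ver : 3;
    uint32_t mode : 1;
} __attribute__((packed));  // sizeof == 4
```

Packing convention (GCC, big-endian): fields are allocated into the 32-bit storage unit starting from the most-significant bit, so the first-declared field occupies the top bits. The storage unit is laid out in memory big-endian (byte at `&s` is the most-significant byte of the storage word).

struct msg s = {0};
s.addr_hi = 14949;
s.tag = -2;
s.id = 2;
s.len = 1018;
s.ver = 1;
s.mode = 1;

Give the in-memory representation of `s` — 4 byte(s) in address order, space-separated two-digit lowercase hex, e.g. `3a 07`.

[18+:14] addr_hi=14949 & 0x3fff = 0x3a65; word=0xe9940000
[16+:2] tag=-2 & 0x3 = 0x2; word=0xe9960000
[14+:2] id=2 & 0x3 = 0x2; word=0xe9968000
[4+:10] len=1018 & 0x3ff = 0x3fa; word=0xe996bfa0
[1+:3] ver=1 & 0x7 = 0x1; word=0xe996bfa2
[0+:1] mode=1 & 0x1 = 0x1; word=0xe996bfa3
word = 0xe996bfa3 → big-endian bytes:
  [0]=0xe9  [1]=0x96  [2]=0xbf  [3]=0xa3

e9 96 bf a3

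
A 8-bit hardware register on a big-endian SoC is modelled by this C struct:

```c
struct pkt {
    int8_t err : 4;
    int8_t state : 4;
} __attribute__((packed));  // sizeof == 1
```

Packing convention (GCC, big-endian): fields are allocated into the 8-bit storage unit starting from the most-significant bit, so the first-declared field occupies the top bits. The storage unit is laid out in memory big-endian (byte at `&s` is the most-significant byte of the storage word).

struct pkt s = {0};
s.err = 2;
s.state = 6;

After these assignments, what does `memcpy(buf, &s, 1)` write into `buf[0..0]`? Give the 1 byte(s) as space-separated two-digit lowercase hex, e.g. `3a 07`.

26

[4+:4] err=2 & 0xf = 0x2; word=0x20
[0+:4] state=6 & 0xf = 0x6; word=0x26
word = 0x26 → big-endian bytes:
  [0]=0x26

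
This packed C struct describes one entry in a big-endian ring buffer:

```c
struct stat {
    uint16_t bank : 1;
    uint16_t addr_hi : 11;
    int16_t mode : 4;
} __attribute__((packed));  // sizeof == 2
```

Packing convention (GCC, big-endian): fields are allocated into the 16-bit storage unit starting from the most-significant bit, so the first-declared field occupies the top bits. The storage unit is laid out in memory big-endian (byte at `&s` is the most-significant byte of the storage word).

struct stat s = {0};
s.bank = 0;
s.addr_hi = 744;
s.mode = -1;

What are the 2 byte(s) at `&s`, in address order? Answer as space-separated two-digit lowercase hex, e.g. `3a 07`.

bank:1 = 0 → 0x0 << 15 → word 0x0000
addr_hi:11 = 744 → 0x2e8 << 4 → word 0x2e80
mode:4 = -1 → 0xf << 0 → word 0x2e8f
word = 0x2e8f → big-endian bytes:
  [0]=0x2e  [1]=0x8f

2e 8f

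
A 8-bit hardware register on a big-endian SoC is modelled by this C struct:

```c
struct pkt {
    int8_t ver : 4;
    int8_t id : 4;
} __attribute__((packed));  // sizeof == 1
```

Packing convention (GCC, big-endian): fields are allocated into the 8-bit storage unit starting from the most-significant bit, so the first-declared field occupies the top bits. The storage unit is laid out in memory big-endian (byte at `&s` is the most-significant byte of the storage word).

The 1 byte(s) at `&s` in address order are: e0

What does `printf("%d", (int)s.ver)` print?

[0]=0xe0 (big-endian) → word 0xe0
ver:4 @ bit 4 → (0xe0>>4)&0xf = 0xe  ←
id:4 @ bit 0 → (0xe0>>0)&0xf = 0x0
ver signed 4b, MSB=1: 14 - 16 = -2

-2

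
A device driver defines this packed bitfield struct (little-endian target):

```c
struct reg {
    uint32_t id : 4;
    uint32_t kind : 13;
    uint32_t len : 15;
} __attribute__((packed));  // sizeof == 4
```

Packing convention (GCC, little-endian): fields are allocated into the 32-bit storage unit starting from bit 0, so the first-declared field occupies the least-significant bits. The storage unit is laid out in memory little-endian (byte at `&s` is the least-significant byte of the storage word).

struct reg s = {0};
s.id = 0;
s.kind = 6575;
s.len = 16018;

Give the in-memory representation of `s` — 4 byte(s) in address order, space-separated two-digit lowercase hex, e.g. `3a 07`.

f0 9a 25 7d

id (4b) val=0 bits=0x0 at bit 0: 0x00000000
kind (13b) val=6575 bits=0x19af at bit 4: 0x00019af0
len (15b) val=16018 bits=0x3e92 at bit 17: 0x7d259af0
word = 0x7d259af0 → little-endian bytes:
  [0]=0xf0  [1]=0x9a  [2]=0x25  [3]=0x7d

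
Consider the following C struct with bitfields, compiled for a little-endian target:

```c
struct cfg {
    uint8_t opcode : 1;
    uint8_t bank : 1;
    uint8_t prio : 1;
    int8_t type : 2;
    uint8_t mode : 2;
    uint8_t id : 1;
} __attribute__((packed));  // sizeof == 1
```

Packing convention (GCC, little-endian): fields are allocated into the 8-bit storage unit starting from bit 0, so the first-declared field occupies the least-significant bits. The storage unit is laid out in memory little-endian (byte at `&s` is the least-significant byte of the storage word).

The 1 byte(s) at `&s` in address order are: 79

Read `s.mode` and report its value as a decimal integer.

3

[0]=0x79 (little-endian) → word 0x79
opcode:1 @ bit 0 → (0x79>>0)&0x1 = 0x1
bank:1 @ bit 1 → (0x79>>1)&0x1 = 0x0
prio:1 @ bit 2 → (0x79>>2)&0x1 = 0x0
type:2 @ bit 3 → (0x79>>3)&0x3 = 0x3
mode:2 @ bit 5 → (0x79>>5)&0x3 = 0x3  ←
id:1 @ bit 7 → (0x79>>7)&0x1 = 0x0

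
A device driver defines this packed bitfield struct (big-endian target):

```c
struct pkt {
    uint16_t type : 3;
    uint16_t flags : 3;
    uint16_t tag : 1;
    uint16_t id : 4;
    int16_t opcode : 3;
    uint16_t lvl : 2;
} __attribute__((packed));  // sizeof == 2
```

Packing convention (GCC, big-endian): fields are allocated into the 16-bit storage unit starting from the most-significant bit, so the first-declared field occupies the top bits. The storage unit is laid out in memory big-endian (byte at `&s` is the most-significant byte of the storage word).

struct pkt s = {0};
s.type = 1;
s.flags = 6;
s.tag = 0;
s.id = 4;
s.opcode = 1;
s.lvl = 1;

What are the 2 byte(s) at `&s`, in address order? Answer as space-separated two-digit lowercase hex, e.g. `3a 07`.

38 85

[13+:3] type=1 & 0x7 = 0x1; word=0x2000
[10+:3] flags=6 & 0x7 = 0x6; word=0x3800
[9+:1] tag=0 & 0x1 = 0x0; word=0x3800
[5+:4] id=4 & 0xf = 0x4; word=0x3880
[2+:3] opcode=1 & 0x7 = 0x1; word=0x3884
[0+:2] lvl=1 & 0x3 = 0x1; word=0x3885
word = 0x3885 → big-endian bytes:
  [0]=0x38  [1]=0x85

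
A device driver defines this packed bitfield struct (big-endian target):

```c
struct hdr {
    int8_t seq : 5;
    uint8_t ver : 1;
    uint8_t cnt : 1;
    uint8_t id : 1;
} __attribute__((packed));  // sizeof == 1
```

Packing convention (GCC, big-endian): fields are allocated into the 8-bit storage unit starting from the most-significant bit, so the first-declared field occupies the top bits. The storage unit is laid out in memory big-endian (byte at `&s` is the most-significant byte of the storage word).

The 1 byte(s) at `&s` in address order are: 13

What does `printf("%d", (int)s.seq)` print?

[0]=0x13 (big-endian) → word 0x13
seq [3+:5] = (word>>3) & 0x1f = 2  ←
ver [2+:1] = (word>>2) & 0x1 = 0
cnt [1+:1] = (word>>1) & 0x1 = 1
id [0+:1] = (word>>0) & 0x1 = 1
seq signed 5b, MSB=0: value = 2

2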